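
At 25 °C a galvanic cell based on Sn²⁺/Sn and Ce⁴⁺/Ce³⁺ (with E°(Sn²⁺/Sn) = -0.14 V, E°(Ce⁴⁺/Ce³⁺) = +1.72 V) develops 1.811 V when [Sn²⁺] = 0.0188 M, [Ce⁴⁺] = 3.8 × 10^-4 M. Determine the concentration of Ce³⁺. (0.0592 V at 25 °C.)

0.019 M

From the Nernst equation, log Q = n(E° − E)/0.0592 = 2(1.86 − 1.811)/0.0592 = 1.655, so Q = 45.2.
With Q = [Sn²⁺]·[Ce³⁺]^2/[Ce⁴⁺]^2 and the known concentrations, [Ce³⁺]^2 in the numerator gives [Ce³⁺] = 0.019 M.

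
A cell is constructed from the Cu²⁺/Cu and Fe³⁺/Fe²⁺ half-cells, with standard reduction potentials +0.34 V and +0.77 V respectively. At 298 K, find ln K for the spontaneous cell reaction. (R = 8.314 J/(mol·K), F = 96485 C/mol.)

ln K = 33.5

E°_cell = +0.77 − (+0.34) = 0.43 V, with n = 2 electrons transferred.
At equilibrium E = 0, so the Nernst equation gives ln K = nFE°/RT = (2)(96485)(0.43)/((8.314)(298)) = 33.49.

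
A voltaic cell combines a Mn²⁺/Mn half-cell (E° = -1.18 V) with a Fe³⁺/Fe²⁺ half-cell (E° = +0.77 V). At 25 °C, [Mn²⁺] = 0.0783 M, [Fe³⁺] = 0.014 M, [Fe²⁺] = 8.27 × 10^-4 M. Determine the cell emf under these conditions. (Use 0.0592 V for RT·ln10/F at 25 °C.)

The Fe³⁺/Fe²⁺ couple has the higher reduction potential and acts as the cathode, so E°_cell = +0.77 − (-1.18) = 1.95 V.
Balancing electrons gives n = 2; the reaction quotient is Q = [Mn²⁺]·[Fe²⁺]^2/[Fe³⁺]^2 = 2.73 × 10^-4.
At 25 °C, E = E° − (0.0592/n) log Q = 1.95 − (0.0592/2)(-3.563) = 1.950 + 0.105 = 2.055 V.

2.06 V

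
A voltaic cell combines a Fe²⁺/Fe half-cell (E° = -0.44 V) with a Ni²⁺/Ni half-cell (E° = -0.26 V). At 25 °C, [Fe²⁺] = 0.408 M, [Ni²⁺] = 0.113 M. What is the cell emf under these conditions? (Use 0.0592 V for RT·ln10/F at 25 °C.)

The Ni²⁺/Ni couple has the higher reduction potential and acts as the cathode, so E°_cell = -0.26 − (-0.44) = 0.18 V.
Balancing electrons gives n = 2; the reaction quotient is Q = [Fe²⁺]/[Ni²⁺] = 3.61.
At 25 °C, E = E° − (0.0592/n) log Q = 0.18 − (0.0592/2)(0.558) = 0.180 − 0.017 = 0.163 V.

0.163 V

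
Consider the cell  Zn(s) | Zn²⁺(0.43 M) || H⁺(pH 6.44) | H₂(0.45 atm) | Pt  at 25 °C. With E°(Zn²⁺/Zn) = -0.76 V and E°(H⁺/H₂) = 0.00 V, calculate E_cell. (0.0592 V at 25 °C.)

The hydrogen couple is the cathode, so E°_cell = 0.76 V; n = 2.
[H⁺] = 10^(−6.44) = 3.6 × 10^-7 M, and Q = [Zn²⁺]·P(H₂) / [H⁺]^2 = 1.47 × 10^12.
E = E° − (0.0592/2) log Q = 0.76 − (0.0592/2)(12.167) = 0.400 V.

0.40 V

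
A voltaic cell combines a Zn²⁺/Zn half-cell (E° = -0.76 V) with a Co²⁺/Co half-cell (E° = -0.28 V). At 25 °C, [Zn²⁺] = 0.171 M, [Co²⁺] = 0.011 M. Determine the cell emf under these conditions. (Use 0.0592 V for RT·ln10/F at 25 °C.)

The Co²⁺/Co couple has the higher reduction potential and acts as the cathode, so E°_cell = -0.28 − (-0.76) = 0.48 V.
Balancing electrons gives n = 2; the reaction quotient is Q = [Zn²⁺]/[Co²⁺] = 15.5.
At 25 °C, E = E° − (0.0592/n) log Q = 0.48 − (0.0592/2)(1.192) = 0.480 − 0.035 = 0.445 V.

0.445 V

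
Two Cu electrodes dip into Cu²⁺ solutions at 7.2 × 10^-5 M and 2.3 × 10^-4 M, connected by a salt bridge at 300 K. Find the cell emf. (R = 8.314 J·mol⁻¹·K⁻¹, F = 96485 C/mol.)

Both half-cells are Cu²⁺/Cu, so E°_cell = 0. The concentrated side is the cathode; the cell reaction moves Cu²⁺ from high to low concentration with n = 2.
Q = [Cu²⁺]_dilute/[Cu²⁺]_conc = 7.2 × 10^-5/2.3 × 10^-4 = 0.313.
E = 0 − (RT/nF) ln Q = −((8.314×300)/(2×96485))(-1.161) = 0.0150 V.

0.015 V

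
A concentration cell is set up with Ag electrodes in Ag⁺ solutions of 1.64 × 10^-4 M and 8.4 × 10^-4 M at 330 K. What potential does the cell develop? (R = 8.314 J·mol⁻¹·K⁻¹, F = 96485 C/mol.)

0.046 V

Both half-cells are Ag⁺/Ag, so E°_cell = 0. The concentrated side is the cathode; the cell reaction moves Ag⁺ from high to low concentration with n = 1.
Q = [Ag⁺]_dilute/[Ag⁺]_conc = 1.64 × 10^-4/8.4 × 10^-4 = 0.195.
E = 0 − (RT/nF) ln Q = −((8.314×330)/(1×96485))(-1.634) = 0.0465 V.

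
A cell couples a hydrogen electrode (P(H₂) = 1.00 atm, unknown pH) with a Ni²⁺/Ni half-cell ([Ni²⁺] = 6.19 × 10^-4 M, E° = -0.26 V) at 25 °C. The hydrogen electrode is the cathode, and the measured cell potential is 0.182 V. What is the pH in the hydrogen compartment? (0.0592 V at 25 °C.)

pH = 2.92

E°_cell = 0.26 V and n = 2.
log Q = n(E° − E)/0.0592 = 2×(0.26 − 0.182)/0.0592 = 2.635.
With Q = [Ni²⁺]·P(H₂) / [H⁺]^2, solving for [H⁺] gives log[H⁺] = -2.922, so pH = 2.92.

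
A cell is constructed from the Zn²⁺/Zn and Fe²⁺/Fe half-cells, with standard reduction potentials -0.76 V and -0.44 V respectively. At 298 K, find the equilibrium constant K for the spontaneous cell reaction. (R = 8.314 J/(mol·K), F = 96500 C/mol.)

E°_cell = -0.44 − (-0.76) = 0.32 V, with n = 2 electrons transferred.
At equilibrium E = 0, so the Nernst equation gives ln K = nFE°/RT = (2)(96500)(0.32)/((8.314)(298)) = 24.93.
K = e^24.93 = 6.7 × 10^10.

6.7 × 10^10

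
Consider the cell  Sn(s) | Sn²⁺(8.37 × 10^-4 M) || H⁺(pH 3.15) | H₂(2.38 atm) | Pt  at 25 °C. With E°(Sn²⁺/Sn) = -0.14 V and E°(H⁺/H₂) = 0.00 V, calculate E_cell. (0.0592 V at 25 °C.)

The hydrogen couple is the cathode, so E°_cell = 0.14 V; n = 2.
[H⁺] = 10^(−3.15) = 7.1 × 10^-4 M, and Q = [Sn²⁺]·P(H₂) / [H⁺]^2 = 3970.
E = E° − (0.0592/2) log Q = 0.14 − (0.0592/2)(3.599) = 0.033 V.

0.033 V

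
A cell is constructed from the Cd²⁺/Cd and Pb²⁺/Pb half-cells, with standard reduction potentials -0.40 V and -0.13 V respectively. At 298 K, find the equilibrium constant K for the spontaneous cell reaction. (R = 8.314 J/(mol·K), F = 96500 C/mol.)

E°_cell = -0.13 − (-0.40) = 0.27 V, with n = 2 electrons transferred.
At equilibrium E = 0, so the Nernst equation gives ln K = nFE°/RT = (2)(96500)(0.27)/((8.314)(298)) = 21.03.
K = e^21.03 = 1.4 × 10^9.

1.4 × 10^9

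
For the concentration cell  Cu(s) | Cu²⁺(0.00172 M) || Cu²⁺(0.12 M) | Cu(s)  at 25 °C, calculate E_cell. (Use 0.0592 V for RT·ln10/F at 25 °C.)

Both half-cells are Cu²⁺/Cu, so E°_cell = 0. The concentrated side is the cathode; the cell reaction moves Cu²⁺ from high to low concentration with n = 2.
Q = [Cu²⁺]_dilute/[Cu²⁺]_conc = 0.00172/0.12 = 0.0143.
E = 0 − (0.0592/2) log Q = −(0.0592/2)(-1.844) = 0.0546 V.

0.055 V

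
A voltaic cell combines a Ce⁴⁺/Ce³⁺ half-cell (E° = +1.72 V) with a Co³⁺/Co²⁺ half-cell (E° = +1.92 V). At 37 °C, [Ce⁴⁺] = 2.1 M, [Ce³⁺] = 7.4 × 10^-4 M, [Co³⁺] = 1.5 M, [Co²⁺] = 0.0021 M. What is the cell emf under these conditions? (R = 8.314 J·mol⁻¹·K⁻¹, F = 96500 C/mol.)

0.163 V

The Co³⁺/Co²⁺ couple has the higher reduction potential and acts as the cathode, so E°_cell = +1.92 − (+1.72) = 0.20 V.
Balancing electrons gives n = 1; the reaction quotient is Q = [Ce⁴⁺]·[Co²⁺]/([Ce³⁺]·[Co³⁺]) = 3.97.
E = E° − (RT/nF) ln Q = 0.20 − (8.314×310)/(1×96500) × (1.380) = 0.200 − 0.037 = 0.163 V.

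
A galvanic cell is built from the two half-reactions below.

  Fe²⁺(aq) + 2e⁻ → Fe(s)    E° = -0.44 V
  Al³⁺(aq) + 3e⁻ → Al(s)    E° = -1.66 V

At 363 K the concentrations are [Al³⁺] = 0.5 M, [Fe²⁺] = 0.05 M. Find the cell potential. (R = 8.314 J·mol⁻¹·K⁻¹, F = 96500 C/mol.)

The Fe²⁺/Fe couple has the higher reduction potential and acts as the cathode, so E°_cell = -0.44 − (-1.66) = 1.22 V.
Balancing electrons gives n = 6; the reaction quotient is Q = [Al³⁺]^2/[Fe²⁺]^3 = 2000.
E = E° − (RT/nF) ln Q = 1.22 − (8.314×363)/(6×96500) × (7.601) = 1.220 − 0.040 = 1.180 V.

1.18 V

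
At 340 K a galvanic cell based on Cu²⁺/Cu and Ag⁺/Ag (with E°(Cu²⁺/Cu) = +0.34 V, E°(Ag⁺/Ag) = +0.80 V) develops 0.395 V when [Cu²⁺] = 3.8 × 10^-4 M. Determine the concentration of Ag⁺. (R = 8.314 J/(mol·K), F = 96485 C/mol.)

From the Nernst equation, ln Q = nF(E° − E)/RT = 2×96485×(0.46 − 0.395)/(8.314×340) = 4.437, so Q = 84.5.
With Q = [Cu²⁺]/[Ag⁺]^2 and the known concentrations, [Ag⁺]^2 in the denominator gives [Ag⁺] = 0.0021 M.

0.0021 M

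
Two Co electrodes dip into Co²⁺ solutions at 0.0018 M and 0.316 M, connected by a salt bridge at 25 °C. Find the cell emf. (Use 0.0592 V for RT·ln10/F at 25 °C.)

0.066 V

Both half-cells are Co²⁺/Co, so E°_cell = 0. The concentrated side is the cathode; the cell reaction moves Co²⁺ from high to low concentration with n = 2.
Q = [Co²⁺]_dilute/[Co²⁺]_conc = 0.0018/0.316 = 0.00570.
E = 0 − (0.0592/2) log Q = −(0.0592/2)(-2.244) = 0.0664 V.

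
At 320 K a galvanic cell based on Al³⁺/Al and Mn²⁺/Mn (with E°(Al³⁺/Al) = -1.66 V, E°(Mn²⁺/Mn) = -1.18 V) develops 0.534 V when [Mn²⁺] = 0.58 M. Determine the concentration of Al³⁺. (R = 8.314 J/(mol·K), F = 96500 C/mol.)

0.0012 M

From the Nernst equation, ln Q = nF(E° − E)/RT = 6×96500×(0.48 − 0.534)/(8.314×320) = -11.752, so Q = 7.87 × 10^-6.
With Q = [Al³⁺]^2/[Mn²⁺]^3 and the known concentrations, [Al³⁺]^2 in the numerator gives [Al³⁺] = 0.0012 M.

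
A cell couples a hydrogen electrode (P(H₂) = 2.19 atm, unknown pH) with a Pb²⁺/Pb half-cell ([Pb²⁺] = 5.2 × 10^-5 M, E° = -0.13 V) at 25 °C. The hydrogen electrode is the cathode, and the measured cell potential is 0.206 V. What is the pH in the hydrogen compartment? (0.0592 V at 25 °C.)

pH = 0.69

E°_cell = 0.13 V and n = 2.
log Q = n(E° − E)/0.0592 = 2×(0.13 − 0.206)/0.0592 = -2.568.
With Q = [Pb²⁺]·P(H₂) / [H⁺]^2, solving for [H⁺] gives log[H⁺] = -0.688, so pH = 0.69.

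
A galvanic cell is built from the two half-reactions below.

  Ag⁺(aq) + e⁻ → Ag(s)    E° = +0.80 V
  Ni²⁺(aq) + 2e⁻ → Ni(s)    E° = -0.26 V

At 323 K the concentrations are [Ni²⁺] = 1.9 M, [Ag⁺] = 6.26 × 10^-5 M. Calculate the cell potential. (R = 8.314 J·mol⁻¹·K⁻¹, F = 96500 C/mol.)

0.782 V

The Ag⁺/Ag couple has the higher reduction potential and acts as the cathode, so E°_cell = +0.80 − (-0.26) = 1.06 V.
Balancing electrons gives n = 2; the reaction quotient is Q = [Ni²⁺]/[Ag⁺]^2 = 4.85 × 10^8.
E = E° − (RT/nF) ln Q = 1.06 − (8.314×323)/(2×96500) × (19.999) = 1.060 − 0.278 = 0.782 V.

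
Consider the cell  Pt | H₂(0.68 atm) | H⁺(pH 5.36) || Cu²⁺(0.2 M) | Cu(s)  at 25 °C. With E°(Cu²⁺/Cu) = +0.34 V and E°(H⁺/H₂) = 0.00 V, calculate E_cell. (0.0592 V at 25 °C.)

The Cu²⁺/Cu couple is the cathode, so E°_cell = 0.34 V; n = 2.
[H⁺] = 10^(−5.36) = 4.4 × 10^-6 M, and Q = [H⁺]^2 / ([Cu²⁺]·P(H₂)) = 1.4 × 10^-10.
E = E° − (0.0592/2) log Q = 0.34 − (0.0592/2)(-9.854) = 0.632 V.

0.63 V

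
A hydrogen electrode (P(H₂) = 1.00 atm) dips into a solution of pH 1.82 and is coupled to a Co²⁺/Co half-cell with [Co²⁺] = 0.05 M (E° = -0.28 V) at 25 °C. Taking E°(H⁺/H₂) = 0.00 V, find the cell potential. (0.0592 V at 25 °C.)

0.21 V

The hydrogen couple is the cathode, so E°_cell = 0.28 V; n = 2.
[H⁺] = 10^(−1.82) = 0.015 M, and Q = [Co²⁺]·P(H₂) / [H⁺]^2 = 218.
E = E° − (0.0592/2) log Q = 0.28 − (0.0592/2)(2.339) = 0.211 V.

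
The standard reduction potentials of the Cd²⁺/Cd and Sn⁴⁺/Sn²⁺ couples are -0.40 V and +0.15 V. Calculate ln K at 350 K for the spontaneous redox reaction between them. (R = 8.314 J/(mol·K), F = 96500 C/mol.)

ln K = 36.5

E°_cell = +0.15 − (-0.40) = 0.55 V, with n = 2 electrons transferred.
At equilibrium E = 0, so the Nernst equation gives ln K = nFE°/RT = (2)(96500)(0.55)/((8.314)(350)) = 36.48.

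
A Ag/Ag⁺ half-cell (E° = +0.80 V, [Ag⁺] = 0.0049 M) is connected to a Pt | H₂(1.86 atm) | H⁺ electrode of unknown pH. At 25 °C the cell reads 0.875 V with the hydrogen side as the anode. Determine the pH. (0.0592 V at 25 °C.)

pH = 3.44

E°_cell = 0.80 V and n = 2.
log Q = n(E° − E)/0.0592 = 2×(0.80 − 0.875)/0.0592 = -2.534.
With Q = [H⁺]^2 / ([Ag⁺]^2·P(H₂)), solving for [H⁺] gives log[H⁺] = -3.442, so pH = 3.44.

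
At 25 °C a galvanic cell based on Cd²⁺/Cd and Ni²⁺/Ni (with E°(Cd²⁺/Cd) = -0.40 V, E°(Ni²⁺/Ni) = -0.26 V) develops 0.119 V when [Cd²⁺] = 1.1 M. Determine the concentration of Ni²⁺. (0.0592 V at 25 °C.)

0.21 M

From the Nernst equation, log Q = n(E° − E)/0.0592 = 2(0.14 − 0.119)/0.0592 = 0.709, so Q = 5.12.
With Q = [Cd²⁺]/[Ni²⁺] and the known concentrations, [Ni²⁺] in the denominator gives [Ni²⁺] = 0.21 M.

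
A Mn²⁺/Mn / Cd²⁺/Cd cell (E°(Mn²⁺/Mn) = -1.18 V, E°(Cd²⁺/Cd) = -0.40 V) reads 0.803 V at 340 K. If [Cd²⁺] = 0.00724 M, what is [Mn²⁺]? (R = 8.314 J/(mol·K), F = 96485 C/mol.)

From the Nernst equation, ln Q = nF(E° − E)/RT = 2×96485×(0.78 − 0.803)/(8.314×340) = -1.570, so Q = 0.208.
With Q = [Mn²⁺]/[Cd²⁺] and the known concentrations, [Mn²⁺] in the numerator gives [Mn²⁺] = 0.0015 M.

0.0015 M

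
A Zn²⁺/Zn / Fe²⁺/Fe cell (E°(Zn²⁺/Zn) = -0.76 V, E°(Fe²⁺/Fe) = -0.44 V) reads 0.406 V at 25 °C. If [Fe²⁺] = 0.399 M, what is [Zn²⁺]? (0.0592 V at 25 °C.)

5 × 10^-4 M

From the Nernst equation, log Q = n(E° − E)/0.0592 = 2(0.32 − 0.406)/0.0592 = -2.905, so Q = 0.00124.
With Q = [Zn²⁺]/[Fe²⁺] and the known concentrations, [Zn²⁺] in the numerator gives [Zn²⁺] = 5 × 10^-4 M.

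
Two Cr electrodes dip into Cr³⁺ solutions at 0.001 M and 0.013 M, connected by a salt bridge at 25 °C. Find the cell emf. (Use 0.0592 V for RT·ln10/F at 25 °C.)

0.022 V

Both half-cells are Cr³⁺/Cr, so E°_cell = 0. The concentrated side is the cathode; the cell reaction moves Cr³⁺ from high to low concentration with n = 3.
Q = [Cr³⁺]_dilute/[Cr³⁺]_conc = 0.001/0.013 = 0.0769.
E = 0 − (0.0592/3) log Q = −(0.0592/3)(-1.114) = 0.0220 V.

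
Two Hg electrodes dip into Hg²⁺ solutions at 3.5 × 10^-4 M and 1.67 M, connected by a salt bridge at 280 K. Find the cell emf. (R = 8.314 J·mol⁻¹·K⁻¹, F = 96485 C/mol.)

0.10 V

Both half-cells are Hg²⁺/Hg, so E°_cell = 0. The concentrated side is the cathode; the cell reaction moves Hg²⁺ from high to low concentration with n = 2.
Q = [Hg²⁺]_dilute/[Hg²⁺]_conc = 3.5 × 10^-4/1.67 = 2.1 × 10^-4.
E = 0 − (RT/nF) ln Q = −((8.314×280)/(2×96485))(-8.470) = 0.1022 V.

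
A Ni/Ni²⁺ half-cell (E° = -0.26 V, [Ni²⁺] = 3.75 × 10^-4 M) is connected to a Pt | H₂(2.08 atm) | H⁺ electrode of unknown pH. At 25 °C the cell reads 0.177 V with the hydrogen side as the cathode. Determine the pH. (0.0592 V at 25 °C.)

pH = 2.96

E°_cell = 0.26 V and n = 2.
log Q = n(E° − E)/0.0592 = 2×(0.26 − 0.177)/0.0592 = 2.804.
With Q = [Ni²⁺]·P(H₂) / [H⁺]^2, solving for [H⁺] gives log[H⁺] = -2.956, so pH = 2.96.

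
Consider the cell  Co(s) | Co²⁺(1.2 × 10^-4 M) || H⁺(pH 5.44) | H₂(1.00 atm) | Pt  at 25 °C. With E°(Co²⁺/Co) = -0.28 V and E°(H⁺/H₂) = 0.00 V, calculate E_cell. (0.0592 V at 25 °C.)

The hydrogen couple is the cathode, so E°_cell = 0.28 V; n = 2.
[H⁺] = 10^(−5.44) = 3.6 × 10^-6 M, and Q = [Co²⁺]·P(H₂) / [H⁺]^2 = 9.1 × 10^6.
E = E° − (0.0592/2) log Q = 0.28 − (0.0592/2)(6.959) = 0.074 V.

0.074 V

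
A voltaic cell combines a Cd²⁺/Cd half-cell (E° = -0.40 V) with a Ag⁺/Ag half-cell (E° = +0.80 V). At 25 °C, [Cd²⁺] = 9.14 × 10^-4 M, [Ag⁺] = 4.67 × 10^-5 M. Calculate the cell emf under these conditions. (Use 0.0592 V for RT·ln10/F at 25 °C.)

1.03 V

The Ag⁺/Ag couple has the higher reduction potential and acts as the cathode, so E°_cell = +0.80 − (-0.40) = 1.20 V.
Balancing electrons gives n = 2; the reaction quotient is Q = [Cd²⁺]/[Ag⁺]^2 = 4.19 × 10^5.
At 25 °C, E = E° − (0.0592/n) log Q = 1.20 − (0.0592/2)(5.622) = 1.200 − 0.166 = 1.034 V.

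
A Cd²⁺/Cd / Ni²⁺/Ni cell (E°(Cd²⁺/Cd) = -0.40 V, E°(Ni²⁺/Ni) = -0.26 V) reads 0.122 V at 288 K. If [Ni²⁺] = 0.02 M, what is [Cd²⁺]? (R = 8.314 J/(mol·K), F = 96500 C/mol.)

0.085 M

From the Nernst equation, ln Q = nF(E° − E)/RT = 2×96500×(0.14 − 0.122)/(8.314×288) = 1.451, so Q = 4.27.
With Q = [Cd²⁺]/[Ni²⁺] and the known concentrations, [Cd²⁺] in the numerator gives [Cd²⁺] = 0.085 M.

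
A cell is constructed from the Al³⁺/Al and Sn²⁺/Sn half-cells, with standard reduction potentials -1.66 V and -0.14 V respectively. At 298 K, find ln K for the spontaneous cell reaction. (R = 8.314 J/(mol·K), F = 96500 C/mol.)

E°_cell = -0.14 − (-1.66) = 1.52 V, with n = 6 electrons transferred.
At equilibrium E = 0, so the Nernst equation gives ln K = nFE°/RT = (6)(96500)(1.52)/((8.314)(298)) = 355.22.

ln K = 355.2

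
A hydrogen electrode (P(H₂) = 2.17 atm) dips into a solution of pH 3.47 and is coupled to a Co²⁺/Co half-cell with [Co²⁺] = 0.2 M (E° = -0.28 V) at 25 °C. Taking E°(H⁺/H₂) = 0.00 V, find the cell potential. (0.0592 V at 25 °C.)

The hydrogen couple is the cathode, so E°_cell = 0.28 V; n = 2.
[H⁺] = 10^(−3.47) = 3.4 × 10^-4 M, and Q = [Co²⁺]·P(H₂) / [H⁺]^2 = 3.78 × 10^6.
E = E° − (0.0592/2) log Q = 0.28 − (0.0592/2)(6.577) = 0.085 V.

0.085 V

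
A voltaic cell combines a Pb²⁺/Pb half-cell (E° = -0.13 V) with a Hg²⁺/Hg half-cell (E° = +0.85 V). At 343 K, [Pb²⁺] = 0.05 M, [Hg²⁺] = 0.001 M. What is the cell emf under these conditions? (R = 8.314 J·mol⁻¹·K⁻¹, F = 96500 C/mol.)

The Hg²⁺/Hg couple has the higher reduction potential and acts as the cathode, so E°_cell = +0.85 − (-0.13) = 0.98 V.
Balancing electrons gives n = 2; the reaction quotient is Q = [Pb²⁺]/[Hg²⁺] = 50.0.
E = E° − (RT/nF) ln Q = 0.98 − (8.314×343)/(2×96500) × (3.912) = 0.980 − 0.058 = 0.922 V.

0.922 V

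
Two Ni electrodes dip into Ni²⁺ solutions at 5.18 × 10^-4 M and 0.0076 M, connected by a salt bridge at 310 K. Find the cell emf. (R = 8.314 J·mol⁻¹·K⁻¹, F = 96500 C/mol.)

Both half-cells are Ni²⁺/Ni, so E°_cell = 0. The concentrated side is the cathode; the cell reaction moves Ni²⁺ from high to low concentration with n = 2.
Q = [Ni²⁺]_dilute/[Ni²⁺]_conc = 5.18 × 10^-4/0.0076 = 0.0682.
E = 0 − (RT/nF) ln Q = −((8.314×310)/(2×96500))(-2.686) = 0.0359 V.

0.036 V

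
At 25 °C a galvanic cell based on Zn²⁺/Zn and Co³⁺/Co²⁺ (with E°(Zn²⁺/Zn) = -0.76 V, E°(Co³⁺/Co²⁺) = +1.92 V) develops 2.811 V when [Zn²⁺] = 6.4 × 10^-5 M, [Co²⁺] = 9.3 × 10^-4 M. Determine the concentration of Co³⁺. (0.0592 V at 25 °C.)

0.0012 M

From the Nernst equation, log Q = n(E° − E)/0.0592 = 2(2.68 − 2.811)/0.0592 = -4.426, so Q = 3.75 × 10^-5.
With Q = [Zn²⁺]·[Co²⁺]^2/[Co³⁺]^2 and the known concentrations, [Co³⁺]^2 in the denominator gives [Co³⁺] = 0.0012 M.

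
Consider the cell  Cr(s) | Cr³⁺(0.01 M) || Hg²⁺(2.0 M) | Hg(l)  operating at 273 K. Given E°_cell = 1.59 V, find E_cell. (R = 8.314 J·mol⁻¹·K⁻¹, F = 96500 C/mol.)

1.63 V

Balancing electrons gives n = 6; the reaction quotient is Q = [Cr³⁺]^2/[Hg²⁺]^3 = 1.25 × 10^-5.
E = E° − (RT/nF) ln Q = 1.59 − (8.314×273)/(6×96500) × (-11.290) = 1.590 + 0.044 = 1.634 V.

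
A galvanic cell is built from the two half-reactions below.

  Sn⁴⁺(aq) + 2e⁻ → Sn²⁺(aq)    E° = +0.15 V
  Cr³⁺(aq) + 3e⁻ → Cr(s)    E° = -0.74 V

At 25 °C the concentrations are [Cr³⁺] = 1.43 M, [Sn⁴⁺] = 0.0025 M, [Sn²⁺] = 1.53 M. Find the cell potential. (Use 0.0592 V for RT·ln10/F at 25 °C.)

0.804 V

The Sn⁴⁺/Sn²⁺ couple has the higher reduction potential and acts as the cathode, so E°_cell = +0.15 − (-0.74) = 0.89 V.
Balancing electrons gives n = 6; the reaction quotient is Q = [Cr³⁺]^2·[Sn²⁺]^3/[Sn⁴⁺]^3 = 4.69 × 10^8.
At 25 °C, E = E° − (0.0592/n) log Q = 0.89 − (0.0592/6)(8.671) = 0.890 − 0.086 = 0.804 V.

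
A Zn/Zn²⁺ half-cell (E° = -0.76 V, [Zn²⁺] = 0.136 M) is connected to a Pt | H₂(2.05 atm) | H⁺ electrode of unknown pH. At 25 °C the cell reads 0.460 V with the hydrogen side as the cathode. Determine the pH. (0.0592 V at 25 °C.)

E°_cell = 0.76 V and n = 2.
log Q = n(E° − E)/0.0592 = 2×(0.76 − 0.460)/0.0592 = 10.135.
With Q = [Zn²⁺]·P(H₂) / [H⁺]^2, solving for [H⁺] gives log[H⁺] = -5.345, so pH = 5.34.

pH = 5.34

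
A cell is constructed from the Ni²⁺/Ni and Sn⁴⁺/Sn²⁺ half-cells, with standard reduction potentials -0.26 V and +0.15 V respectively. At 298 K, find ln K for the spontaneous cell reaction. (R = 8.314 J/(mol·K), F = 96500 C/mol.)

ln K = 31.9

E°_cell = +0.15 − (-0.26) = 0.41 V, with n = 2 electrons transferred.
At equilibrium E = 0, so the Nernst equation gives ln K = nFE°/RT = (2)(96500)(0.41)/((8.314)(298)) = 31.94.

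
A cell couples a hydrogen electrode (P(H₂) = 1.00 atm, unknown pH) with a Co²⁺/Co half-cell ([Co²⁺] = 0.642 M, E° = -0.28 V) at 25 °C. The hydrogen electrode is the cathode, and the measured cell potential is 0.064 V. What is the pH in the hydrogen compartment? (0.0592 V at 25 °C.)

E°_cell = 0.28 V and n = 2.
log Q = n(E° − E)/0.0592 = 2×(0.28 − 0.064)/0.0592 = 7.297.
With Q = [Co²⁺]·P(H₂) / [H⁺]^2, solving for [H⁺] gives log[H⁺] = -3.745, so pH = 3.74.

pH = 3.74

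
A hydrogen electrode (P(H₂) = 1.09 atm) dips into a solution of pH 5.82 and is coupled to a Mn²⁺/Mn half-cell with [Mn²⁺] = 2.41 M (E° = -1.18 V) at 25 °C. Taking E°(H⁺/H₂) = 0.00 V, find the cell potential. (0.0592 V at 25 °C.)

The hydrogen couple is the cathode, so E°_cell = 1.18 V; n = 2.
[H⁺] = 10^(−5.82) = 1.5 × 10^-6 M, and Q = [Mn²⁺]·P(H₂) / [H⁺]^2 = 1.15 × 10^12.
E = E° − (0.0592/2) log Q = 1.18 − (0.0592/2)(12.059) = 0.823 V.

0.82 V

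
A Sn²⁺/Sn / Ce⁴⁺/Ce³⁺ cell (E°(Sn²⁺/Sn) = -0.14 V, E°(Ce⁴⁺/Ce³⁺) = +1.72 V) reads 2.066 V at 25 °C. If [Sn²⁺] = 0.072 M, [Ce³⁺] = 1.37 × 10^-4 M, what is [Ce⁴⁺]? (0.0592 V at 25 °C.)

0.11 M

From the Nernst equation, log Q = n(E° − E)/0.0592 = 2(1.86 − 2.066)/0.0592 = -6.959, so Q = 1.1 × 10^-7.
With Q = [Sn²⁺]·[Ce³⁺]^2/[Ce⁴⁺]^2 and the known concentrations, [Ce⁴⁺]^2 in the denominator gives [Ce⁴⁺] = 0.11 M.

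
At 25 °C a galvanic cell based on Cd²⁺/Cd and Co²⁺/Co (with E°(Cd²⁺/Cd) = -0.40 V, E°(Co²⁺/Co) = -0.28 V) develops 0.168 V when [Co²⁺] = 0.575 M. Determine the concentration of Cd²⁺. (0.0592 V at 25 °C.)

From the Nernst equation, log Q = n(E° − E)/0.0592 = 2(0.12 − 0.168)/0.0592 = -1.622, so Q = 0.0239.
With Q = [Cd²⁺]/[Co²⁺] and the known concentrations, [Cd²⁺] in the numerator gives [Cd²⁺] = 0.014 M.

0.014 M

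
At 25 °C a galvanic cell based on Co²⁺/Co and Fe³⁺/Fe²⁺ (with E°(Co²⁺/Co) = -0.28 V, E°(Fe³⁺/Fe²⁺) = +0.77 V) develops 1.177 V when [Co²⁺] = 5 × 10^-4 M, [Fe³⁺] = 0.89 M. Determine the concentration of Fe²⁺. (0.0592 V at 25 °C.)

0.28 M

From the Nernst equation, log Q = n(E° − E)/0.0592 = 2(1.05 − 1.177)/0.0592 = -4.291, so Q = 5.12 × 10^-5.
With Q = [Co²⁺]·[Fe²⁺]^2/[Fe³⁺]^2 and the known concentrations, [Fe²⁺]^2 in the numerator gives [Fe²⁺] = 0.28 M.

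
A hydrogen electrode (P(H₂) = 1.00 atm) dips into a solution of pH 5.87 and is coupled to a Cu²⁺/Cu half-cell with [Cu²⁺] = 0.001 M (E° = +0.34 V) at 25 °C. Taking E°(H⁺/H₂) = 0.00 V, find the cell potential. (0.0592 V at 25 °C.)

The Cu²⁺/Cu couple is the cathode, so E°_cell = 0.34 V; n = 2.
[H⁺] = 10^(−5.87) = 1.3 × 10^-6 M, and Q = [H⁺]^2 / ([Cu²⁺]·P(H₂)) = 1.82 × 10^-9.
E = E° − (0.0592/2) log Q = 0.34 − (0.0592/2)(-8.740) = 0.599 V.

0.60 V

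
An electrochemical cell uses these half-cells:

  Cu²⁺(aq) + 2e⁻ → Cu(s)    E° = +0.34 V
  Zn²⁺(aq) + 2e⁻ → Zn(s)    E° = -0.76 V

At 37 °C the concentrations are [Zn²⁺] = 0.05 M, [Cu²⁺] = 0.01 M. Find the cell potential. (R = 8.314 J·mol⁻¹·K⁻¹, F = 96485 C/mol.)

The Cu²⁺/Cu couple has the higher reduction potential and acts as the cathode, so E°_cell = +0.34 − (-0.76) = 1.10 V.
Balancing electrons gives n = 2; the reaction quotient is Q = [Zn²⁺]/[Cu²⁺] = 5.00.
E = E° − (RT/nF) ln Q = 1.10 − (8.314×310)/(2×96485) × (1.609) = 1.100 − 0.021 = 1.079 V.

1.08 V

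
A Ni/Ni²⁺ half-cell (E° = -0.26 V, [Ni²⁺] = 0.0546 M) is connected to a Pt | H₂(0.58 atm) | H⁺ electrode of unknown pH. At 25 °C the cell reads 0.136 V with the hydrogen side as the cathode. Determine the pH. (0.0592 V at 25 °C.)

pH = 2.84

E°_cell = 0.26 V and n = 2.
log Q = n(E° − E)/0.0592 = 2×(0.26 − 0.136)/0.0592 = 4.189.
With Q = [Ni²⁺]·P(H₂) / [H⁺]^2, solving for [H⁺] gives log[H⁺] = -2.844, so pH = 2.84.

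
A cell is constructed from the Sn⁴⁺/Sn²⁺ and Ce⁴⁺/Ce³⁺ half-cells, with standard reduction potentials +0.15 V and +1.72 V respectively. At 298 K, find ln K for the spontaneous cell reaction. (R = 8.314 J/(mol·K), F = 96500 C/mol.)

ln K = 122.3

E°_cell = +1.72 − (+0.15) = 1.57 V, with n = 2 electrons transferred.
At equilibrium E = 0, so the Nernst equation gives ln K = nFE°/RT = (2)(96500)(1.57)/((8.314)(298)) = 122.30.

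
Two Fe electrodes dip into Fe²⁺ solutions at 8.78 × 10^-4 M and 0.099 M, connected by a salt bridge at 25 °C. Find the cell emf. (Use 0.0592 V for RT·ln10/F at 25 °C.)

Both half-cells are Fe²⁺/Fe, so E°_cell = 0. The concentrated side is the cathode; the cell reaction moves Fe²⁺ from high to low concentration with n = 2.
Q = [Fe²⁺]_dilute/[Fe²⁺]_conc = 8.78 × 10^-4/0.099 = 0.00887.
E = 0 − (0.0592/2) log Q = −(0.0592/2)(-2.052) = 0.0607 V.

0.061 V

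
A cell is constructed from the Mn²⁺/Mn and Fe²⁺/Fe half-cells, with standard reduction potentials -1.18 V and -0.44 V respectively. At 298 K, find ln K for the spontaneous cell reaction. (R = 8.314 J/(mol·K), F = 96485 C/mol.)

E°_cell = -0.44 − (-1.18) = 0.74 V, with n = 2 electrons transferred.
At equilibrium E = 0, so the Nernst equation gives ln K = nFE°/RT = (2)(96485)(0.74)/((8.314)(298)) = 57.64.

ln K = 57.6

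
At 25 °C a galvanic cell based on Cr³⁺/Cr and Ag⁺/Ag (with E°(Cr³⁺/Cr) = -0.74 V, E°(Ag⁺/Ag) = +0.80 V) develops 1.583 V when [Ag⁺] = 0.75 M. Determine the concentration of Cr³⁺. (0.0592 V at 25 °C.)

From the Nernst equation, log Q = n(E° − E)/0.0592 = 3(1.54 − 1.583)/0.0592 = -2.179, so Q = 0.00662.
With Q = [Cr³⁺]/[Ag⁺]^3 and the known concentrations, [Cr³⁺] in the numerator gives [Cr³⁺] = 0.0028 M.

0.0028 M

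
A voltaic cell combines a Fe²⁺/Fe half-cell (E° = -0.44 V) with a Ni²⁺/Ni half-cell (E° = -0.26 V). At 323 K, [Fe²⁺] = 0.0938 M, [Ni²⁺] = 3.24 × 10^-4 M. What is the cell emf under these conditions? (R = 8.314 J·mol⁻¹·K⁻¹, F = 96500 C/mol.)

The Ni²⁺/Ni couple has the higher reduction potential and acts as the cathode, so E°_cell = -0.26 − (-0.44) = 0.18 V.
Balancing electrons gives n = 2; the reaction quotient is Q = [Fe²⁺]/[Ni²⁺] = 290.
E = E° − (RT/nF) ln Q = 0.18 − (8.314×323)/(2×96500) × (5.668) = 0.180 − 0.079 = 0.101 V.

0.101 V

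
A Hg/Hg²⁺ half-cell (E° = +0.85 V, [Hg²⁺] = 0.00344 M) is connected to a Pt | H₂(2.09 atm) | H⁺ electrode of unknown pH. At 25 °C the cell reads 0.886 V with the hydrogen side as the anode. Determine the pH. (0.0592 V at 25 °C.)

pH = 1.68

E°_cell = 0.85 V and n = 2.
log Q = n(E° − E)/0.0592 = 2×(0.85 − 0.886)/0.0592 = -1.216.
With Q = [H⁺]^2 / ([Hg²⁺]·P(H₂)), solving for [H⁺] gives log[H⁺] = -1.680, so pH = 1.68.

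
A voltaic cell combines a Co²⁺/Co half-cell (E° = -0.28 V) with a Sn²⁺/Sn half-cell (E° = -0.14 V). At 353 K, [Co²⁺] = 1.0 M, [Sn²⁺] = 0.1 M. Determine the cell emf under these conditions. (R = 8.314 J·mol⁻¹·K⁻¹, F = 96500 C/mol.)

The Sn²⁺/Sn couple has the higher reduction potential and acts as the cathode, so E°_cell = -0.14 − (-0.28) = 0.14 V.
Balancing electrons gives n = 2; the reaction quotient is Q = [Co²⁺]/[Sn²⁺] = 10.0.
E = E° − (RT/nF) ln Q = 0.14 − (8.314×353)/(2×96500) × (2.303) = 0.140 − 0.035 = 0.105 V.

0.105 V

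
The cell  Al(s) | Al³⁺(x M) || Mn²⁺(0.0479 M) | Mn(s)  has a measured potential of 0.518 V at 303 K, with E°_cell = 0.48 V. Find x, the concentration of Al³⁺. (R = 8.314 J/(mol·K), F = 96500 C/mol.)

1.3 × 10^-4 M

From the Nernst equation, ln Q = nF(E° − E)/RT = 6×96500×(0.48 − 0.518)/(8.314×303) = -8.734, so Q = 1.61 × 10^-4.
With Q = [Al³⁺]^2/[Mn²⁺]^3 and the known concentrations, [Al³⁺]^2 in the numerator gives [Al³⁺] = 1.3 × 10^-4 M.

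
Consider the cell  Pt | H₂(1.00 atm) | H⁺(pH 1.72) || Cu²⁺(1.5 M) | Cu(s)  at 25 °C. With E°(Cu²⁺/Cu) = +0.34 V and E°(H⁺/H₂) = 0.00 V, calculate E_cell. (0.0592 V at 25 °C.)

0.45 V

The Cu²⁺/Cu couple is the cathode, so E°_cell = 0.34 V; n = 2.
[H⁺] = 10^(−1.72) = 0.019 M, and Q = [H⁺]^2 / ([Cu²⁺]·P(H₂)) = 2.42 × 10^-4.
E = E° − (0.0592/2) log Q = 0.34 − (0.0592/2)(-3.616) = 0.447 V.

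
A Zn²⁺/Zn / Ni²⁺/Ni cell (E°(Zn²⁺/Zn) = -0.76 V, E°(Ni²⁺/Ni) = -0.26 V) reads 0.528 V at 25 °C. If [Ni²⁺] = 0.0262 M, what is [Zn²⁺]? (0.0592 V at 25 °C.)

0.003 M

From the Nernst equation, log Q = n(E° − E)/0.0592 = 2(0.50 − 0.528)/0.0592 = -0.946, so Q = 0.113.
With Q = [Zn²⁺]/[Ni²⁺] and the known concentrations, [Zn²⁺] in the numerator gives [Zn²⁺] = 0.003 M.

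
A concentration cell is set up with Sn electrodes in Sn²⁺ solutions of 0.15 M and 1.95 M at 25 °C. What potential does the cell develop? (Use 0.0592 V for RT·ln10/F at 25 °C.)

Both half-cells are Sn²⁺/Sn, so E°_cell = 0. The concentrated side is the cathode; the cell reaction moves Sn²⁺ from high to low concentration with n = 2.
Q = [Sn²⁺]_dilute/[Sn²⁺]_conc = 0.15/1.95 = 0.0769.
E = 0 − (0.0592/2) log Q = −(0.0592/2)(-1.114) = 0.0330 V.

0.033 V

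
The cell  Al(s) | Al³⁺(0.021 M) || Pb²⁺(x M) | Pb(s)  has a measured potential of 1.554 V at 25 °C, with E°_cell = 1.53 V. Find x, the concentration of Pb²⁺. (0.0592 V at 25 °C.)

From the Nernst equation, log Q = n(E° − E)/0.0592 = 6(1.53 − 1.554)/0.0592 = -2.432, so Q = 0.00369.
With Q = [Al³⁺]^2/[Pb²⁺]^3 and the known concentrations, [Pb²⁺]^3 in the denominator gives [Pb²⁺] = 0.49 M.

0.49 M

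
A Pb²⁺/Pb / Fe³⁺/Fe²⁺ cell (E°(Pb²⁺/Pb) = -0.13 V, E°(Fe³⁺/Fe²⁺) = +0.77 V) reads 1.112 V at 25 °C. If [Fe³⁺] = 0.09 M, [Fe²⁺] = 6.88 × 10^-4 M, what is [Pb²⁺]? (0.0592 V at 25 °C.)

0.0012 M

From the Nernst equation, log Q = n(E° − E)/0.0592 = 2(0.90 − 1.112)/0.0592 = -7.162, so Q = 6.88 × 10^-8.
With Q = [Pb²⁺]·[Fe²⁺]^2/[Fe³⁺]^2 and the known concentrations, [Pb²⁺] in the numerator gives [Pb²⁺] = 0.0012 M.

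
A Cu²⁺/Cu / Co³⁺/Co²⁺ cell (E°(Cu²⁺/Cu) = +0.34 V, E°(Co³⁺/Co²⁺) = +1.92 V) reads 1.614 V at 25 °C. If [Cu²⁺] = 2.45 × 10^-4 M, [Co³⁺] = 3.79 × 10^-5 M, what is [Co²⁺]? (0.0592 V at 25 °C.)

From the Nernst equation, log Q = n(E° − E)/0.0592 = 2(1.58 − 1.614)/0.0592 = -1.149, so Q = 0.0710.
With Q = [Cu²⁺]·[Co²⁺]^2/[Co³⁺]^2 and the known concentrations, [Co²⁺]^2 in the numerator gives [Co²⁺] = 6.5 × 10^-4 M.

6.5 × 10^-4 M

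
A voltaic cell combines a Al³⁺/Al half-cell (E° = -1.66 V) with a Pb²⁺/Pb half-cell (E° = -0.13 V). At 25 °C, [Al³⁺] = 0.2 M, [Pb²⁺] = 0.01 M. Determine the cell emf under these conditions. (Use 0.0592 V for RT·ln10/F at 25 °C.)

The Pb²⁺/Pb couple has the higher reduction potential and acts as the cathode, so E°_cell = -0.13 − (-1.66) = 1.53 V.
Balancing electrons gives n = 6; the reaction quotient is Q = [Al³⁺]^2/[Pb²⁺]^3 = 4 × 10^4.
At 25 °C, E = E° − (0.0592/n) log Q = 1.53 − (0.0592/6)(4.602) = 1.530 − 0.045 = 1.485 V.

1.48 V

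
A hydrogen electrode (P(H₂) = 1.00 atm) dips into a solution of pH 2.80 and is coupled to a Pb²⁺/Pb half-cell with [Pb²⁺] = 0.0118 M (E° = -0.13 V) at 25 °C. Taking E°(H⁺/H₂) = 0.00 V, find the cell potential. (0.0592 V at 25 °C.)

0.021 V

The hydrogen couple is the cathode, so E°_cell = 0.13 V; n = 2.
[H⁺] = 10^(−2.80) = 0.0016 M, and Q = [Pb²⁺]·P(H₂) / [H⁺]^2 = 4700.
E = E° − (0.0592/2) log Q = 0.13 − (0.0592/2)(3.672) = 0.021 V.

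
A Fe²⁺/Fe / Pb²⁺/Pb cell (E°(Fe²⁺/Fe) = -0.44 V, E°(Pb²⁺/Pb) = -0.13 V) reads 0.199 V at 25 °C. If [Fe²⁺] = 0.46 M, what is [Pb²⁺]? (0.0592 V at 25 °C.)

8.2 × 10^-5 M

From the Nernst equation, log Q = n(E° − E)/0.0592 = 2(0.31 − 0.199)/0.0592 = 3.750, so Q = 5620.
With Q = [Fe²⁺]/[Pb²⁺] and the known concentrations, [Pb²⁺] in the denominator gives [Pb²⁺] = 8.2 × 10^-5 M.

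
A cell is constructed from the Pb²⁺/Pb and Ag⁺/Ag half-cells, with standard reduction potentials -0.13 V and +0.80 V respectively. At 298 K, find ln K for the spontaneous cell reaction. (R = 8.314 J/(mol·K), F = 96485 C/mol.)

ln K = 72.4

E°_cell = +0.80 − (-0.13) = 0.93 V, with n = 2 electrons transferred.
At equilibrium E = 0, so the Nernst equation gives ln K = nFE°/RT = (2)(96485)(0.93)/((8.314)(298)) = 72.43.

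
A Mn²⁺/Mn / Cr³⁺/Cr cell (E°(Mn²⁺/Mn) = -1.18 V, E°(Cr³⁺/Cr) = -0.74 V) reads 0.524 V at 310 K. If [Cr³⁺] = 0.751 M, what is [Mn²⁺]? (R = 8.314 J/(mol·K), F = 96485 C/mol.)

From the Nernst equation, ln Q = nF(E° − E)/RT = 6×96485×(0.44 − 0.524)/(8.314×310) = -18.868, so Q = 6.4 × 10^-9.
With Q = [Mn²⁺]^3/[Cr³⁺]^2 and the known concentrations, [Mn²⁺]^3 in the numerator gives [Mn²⁺] = 0.0015 M.

0.0015 M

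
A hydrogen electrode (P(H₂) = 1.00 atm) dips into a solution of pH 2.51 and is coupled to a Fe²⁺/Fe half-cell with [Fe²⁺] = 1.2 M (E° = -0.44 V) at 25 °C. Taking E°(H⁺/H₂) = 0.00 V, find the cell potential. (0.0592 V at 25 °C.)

The hydrogen couple is the cathode, so E°_cell = 0.44 V; n = 2.
[H⁺] = 10^(−2.51) = 0.0031 M, and Q = [Fe²⁺]·P(H₂) / [H⁺]^2 = 1.26 × 10^5.
E = E° − (0.0592/2) log Q = 0.44 − (0.0592/2)(5.099) = 0.289 V.

0.29 V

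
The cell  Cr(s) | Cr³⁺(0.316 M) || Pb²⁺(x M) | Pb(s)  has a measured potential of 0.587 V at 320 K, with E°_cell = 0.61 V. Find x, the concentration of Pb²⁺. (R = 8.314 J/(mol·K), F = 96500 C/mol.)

From the Nernst equation, ln Q = nF(E° − E)/RT = 6×96500×(0.61 − 0.587)/(8.314×320) = 5.005, so Q = 149.
With Q = [Cr³⁺]^2/[Pb²⁺]^3 and the known concentrations, [Pb²⁺]^3 in the denominator gives [Pb²⁺] = 0.087 M.

0.087 M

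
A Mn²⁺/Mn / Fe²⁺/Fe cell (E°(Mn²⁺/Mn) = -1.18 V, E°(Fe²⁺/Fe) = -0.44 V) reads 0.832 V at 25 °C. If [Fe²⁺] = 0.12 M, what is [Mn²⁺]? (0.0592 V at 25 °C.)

9.4 × 10^-5 M

From the Nernst equation, log Q = n(E° − E)/0.0592 = 2(0.74 − 0.832)/0.0592 = -3.108, so Q = 7.8 × 10^-4.
With Q = [Mn²⁺]/[Fe²⁺] and the known concentrations, [Mn²⁺] in the numerator gives [Mn²⁺] = 9.4 × 10^-5 M.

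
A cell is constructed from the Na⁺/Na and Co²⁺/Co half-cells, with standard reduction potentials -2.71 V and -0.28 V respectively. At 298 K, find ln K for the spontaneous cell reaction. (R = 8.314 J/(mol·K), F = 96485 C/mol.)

ln K = 189.3

E°_cell = -0.28 − (-2.71) = 2.43 V, with n = 2 electrons transferred.
At equilibrium E = 0, so the Nernst equation gives ln K = nFE°/RT = (2)(96485)(2.43)/((8.314)(298)) = 189.26.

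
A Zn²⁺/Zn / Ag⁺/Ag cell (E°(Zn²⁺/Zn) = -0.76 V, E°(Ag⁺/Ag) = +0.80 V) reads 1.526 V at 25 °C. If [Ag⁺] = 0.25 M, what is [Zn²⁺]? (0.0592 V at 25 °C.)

From the Nernst equation, log Q = n(E° − E)/0.0592 = 2(1.56 − 1.526)/0.0592 = 1.149, so Q = 14.1.
With Q = [Zn²⁺]/[Ag⁺]^2 and the known concentrations, [Zn²⁺] in the numerator gives [Zn²⁺] = 0.88 M.

0.88 M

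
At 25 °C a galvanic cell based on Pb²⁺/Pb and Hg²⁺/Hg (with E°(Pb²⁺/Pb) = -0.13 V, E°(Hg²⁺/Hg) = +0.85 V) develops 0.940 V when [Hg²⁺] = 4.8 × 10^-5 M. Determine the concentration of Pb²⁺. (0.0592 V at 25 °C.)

From the Nernst equation, log Q = n(E° − E)/0.0592 = 2(0.98 − 0.940)/0.0592 = 1.351, so Q = 22.5.
With Q = [Pb²⁺]/[Hg²⁺] and the known concentrations, [Pb²⁺] in the numerator gives [Pb²⁺] = 0.0011 M.

0.0011 M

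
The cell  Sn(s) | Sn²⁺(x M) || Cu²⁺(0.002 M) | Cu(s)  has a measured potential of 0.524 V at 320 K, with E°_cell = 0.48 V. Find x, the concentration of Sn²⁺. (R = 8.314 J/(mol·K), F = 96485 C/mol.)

From the Nernst equation, ln Q = nF(E° − E)/RT = 2×96485×(0.48 − 0.524)/(8.314×320) = -3.191, so Q = 0.0411.
With Q = [Sn²⁺]/[Cu²⁺] and the known concentrations, [Sn²⁺] in the numerator gives [Sn²⁺] = 8.2 × 10^-5 M.

8.2 × 10^-5 M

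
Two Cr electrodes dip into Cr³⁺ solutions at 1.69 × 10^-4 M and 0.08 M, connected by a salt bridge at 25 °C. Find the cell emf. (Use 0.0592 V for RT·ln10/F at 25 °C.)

Both half-cells are Cr³⁺/Cr, so E°_cell = 0. The concentrated side is the cathode; the cell reaction moves Cr³⁺ from high to low concentration with n = 3.
Q = [Cr³⁺]_dilute/[Cr³⁺]_conc = 1.69 × 10^-4/0.08 = 0.00211.
E = 0 − (0.0592/3) log Q = −(0.0592/3)(-2.675) = 0.0528 V.

0.053 V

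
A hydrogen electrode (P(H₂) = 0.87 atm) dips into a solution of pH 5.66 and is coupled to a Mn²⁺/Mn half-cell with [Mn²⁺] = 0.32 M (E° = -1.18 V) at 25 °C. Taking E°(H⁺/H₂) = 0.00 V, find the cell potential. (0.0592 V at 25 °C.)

The hydrogen couple is the cathode, so E°_cell = 1.18 V; n = 2.
[H⁺] = 10^(−5.66) = 2.2 × 10^-6 M, and Q = [Mn²⁺]·P(H₂) / [H⁺]^2 = 5.82 × 10^10.
E = E° − (0.0592/2) log Q = 1.18 − (0.0592/2)(10.765) = 0.861 V.

0.86 V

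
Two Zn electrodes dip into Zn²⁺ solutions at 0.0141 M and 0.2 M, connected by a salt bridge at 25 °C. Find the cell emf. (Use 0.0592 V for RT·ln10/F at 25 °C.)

Both half-cells are Zn²⁺/Zn, so E°_cell = 0. The concentrated side is the cathode; the cell reaction moves Zn²⁺ from high to low concentration with n = 2.
Q = [Zn²⁺]_dilute/[Zn²⁺]_conc = 0.0141/0.2 = 0.0705.
E = 0 − (0.0592/2) log Q = −(0.0592/2)(-1.152) = 0.0341 V.

0.034 V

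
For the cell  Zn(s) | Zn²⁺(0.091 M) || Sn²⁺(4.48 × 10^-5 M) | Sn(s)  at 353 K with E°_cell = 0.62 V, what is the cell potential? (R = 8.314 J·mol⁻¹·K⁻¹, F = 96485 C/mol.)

0.504 V

Balancing electrons gives n = 2; the reaction quotient is Q = [Zn²⁺]/[Sn²⁺] = 2030.
E = E° − (RT/nF) ln Q = 0.62 − (8.314×353)/(2×96485) × (7.616) = 0.620 − 0.116 = 0.504 V.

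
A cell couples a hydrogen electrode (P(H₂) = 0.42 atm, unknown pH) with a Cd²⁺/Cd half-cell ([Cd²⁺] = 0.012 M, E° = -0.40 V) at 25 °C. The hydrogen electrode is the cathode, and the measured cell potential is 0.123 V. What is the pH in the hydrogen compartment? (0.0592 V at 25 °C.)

E°_cell = 0.40 V and n = 2.
log Q = n(E° − E)/0.0592 = 2×(0.40 − 0.123)/0.0592 = 9.358.
With Q = [Cd²⁺]·P(H₂) / [H⁺]^2, solving for [H⁺] gives log[H⁺] = -5.828, so pH = 5.83.

pH = 5.83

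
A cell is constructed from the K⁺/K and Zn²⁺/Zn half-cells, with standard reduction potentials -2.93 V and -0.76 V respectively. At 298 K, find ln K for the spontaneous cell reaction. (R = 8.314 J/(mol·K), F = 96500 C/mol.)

E°_cell = -0.76 − (-2.93) = 2.17 V, with n = 2 electrons transferred.
At equilibrium E = 0, so the Nernst equation gives ln K = nFE°/RT = (2)(96500)(2.17)/((8.314)(298)) = 169.04.

ln K = 169.0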